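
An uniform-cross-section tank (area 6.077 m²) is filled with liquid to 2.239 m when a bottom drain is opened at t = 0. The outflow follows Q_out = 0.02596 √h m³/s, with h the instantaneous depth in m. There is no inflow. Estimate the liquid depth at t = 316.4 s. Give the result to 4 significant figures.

A dh/dt = −Q_out = −0.02596 √h.
∫ h^(−1/2) dh = −(0.02596/A) ∫ dt, giving 2√h = 2√h₀ − (0.02596/A) t.
√h = √2.239 − 0.02596·316.4/(2·6.077) = 1.49633 − 0.675806 = 0.820523.
h = 0.820523² = 0.673258 m.

0.6733 m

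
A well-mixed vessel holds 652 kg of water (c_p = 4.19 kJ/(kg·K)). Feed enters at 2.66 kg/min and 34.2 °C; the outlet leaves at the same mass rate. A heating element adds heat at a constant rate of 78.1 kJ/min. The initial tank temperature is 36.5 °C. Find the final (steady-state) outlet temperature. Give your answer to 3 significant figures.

Energy balance: M c_p dT/dt = ṁ c_p (T_in − T) + 78.1.
At steady state dT/dt = 0 ⇒ T_ss = T_in + Q̇/(ṁ c_p) = 34.2 + 78.1/(2.66·4.19) = 41.207 °C.

41.2 °C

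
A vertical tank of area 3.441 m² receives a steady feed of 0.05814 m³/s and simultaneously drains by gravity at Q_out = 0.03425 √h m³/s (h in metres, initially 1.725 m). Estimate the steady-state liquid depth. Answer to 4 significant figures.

Volume balance on the tank: A dh/dt = Q_in − 0.03425 √h. At steady state dh/dt = 0:
Q_in = 0.03425 √h_ss ⇒ √h_ss = 0.05814/0.03425 = 1.69752.
h_ss = 1.69752² = 2.88157 m. (Since h₀ = 1.725 m < h_ss, the level will rise toward this value.)

2.882 m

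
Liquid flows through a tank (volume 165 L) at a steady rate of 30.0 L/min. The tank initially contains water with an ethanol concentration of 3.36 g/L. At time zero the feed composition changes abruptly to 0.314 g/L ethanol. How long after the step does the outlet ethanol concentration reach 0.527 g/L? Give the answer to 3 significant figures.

14.6 min

Mass balance on the solute (V constant): V dC/dt = Q(C_in − C), so τ = V/Q = 5.5000 min.
C(t) = C_in + (C₀ − C_in) e^(−t/τ). Set C = 0.527 and solve for t:
e^(−t/τ) = (C − C_in)/(C₀ − C_in) = (0.527 − 0.314)/(3.36 − 0.314) = 0.069928
t = −τ ln(…) = 5.5000 × 2.6603 = 14.632 min.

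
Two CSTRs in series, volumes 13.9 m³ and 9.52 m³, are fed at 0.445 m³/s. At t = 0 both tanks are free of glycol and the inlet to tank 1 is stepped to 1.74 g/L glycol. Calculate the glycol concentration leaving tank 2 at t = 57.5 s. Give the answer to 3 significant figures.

Species balance on tank i: dCᵢ/dt = (Cᵢ₋₁ − Cᵢ)/τᵢ with τᵢ = Vᵢ/Q.
τ₁ = 13.9/0.445 = 31.236 s; τ₂ = 9.52/0.445 = 21.393 s.
Tank 1: C₁ = C_in(1 − e^(−t/τ₁)). Tank 2 (τ₁ ≠ τ₂): C₂ = C_in[1 − (τ₁ e^(−t/τ₁) − τ₂ e^(−t/τ₂))/(τ₁ − τ₂)].
At t = 57.5: e^(−t/τ₁) = 0.15869, e^(−t/τ₂) = 0.068033.
C₂ = 1.74·[1 − (31.236·0.15869 − 21.393·0.068033)/(9.8427)] = 1.74·0.64428 = 1.1210 g/L.

1.12 g/L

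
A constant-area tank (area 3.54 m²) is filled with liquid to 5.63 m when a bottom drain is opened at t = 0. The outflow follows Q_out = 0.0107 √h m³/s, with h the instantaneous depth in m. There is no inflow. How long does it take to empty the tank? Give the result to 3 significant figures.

1570 s

Mass balance (ρ constant): A dh/dt = −0.0107 √h.
This is separable: 2 d(√h)/dt = −0.0107/A, so √h = √h₀ − (0.0107/(2A)) t.
Tank is empty when √h = 0: t_empty = 2A√h₀/0.0107.
t_empty = 2·3.54·√5.63/0.0107 = 7.0800·2.3728/0.0107 = 1570.0 s.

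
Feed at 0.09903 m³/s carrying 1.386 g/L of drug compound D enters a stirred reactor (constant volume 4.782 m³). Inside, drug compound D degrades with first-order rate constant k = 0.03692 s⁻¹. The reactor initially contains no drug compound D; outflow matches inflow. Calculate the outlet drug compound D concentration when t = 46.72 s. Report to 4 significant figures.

Species balance: V dC/dt = Q C_in − Q C − k V C.
This is linear with rate a = Q/V + k = 0.0576289 s⁻¹.
C_ss = Q C_in/(Q + kV) = 0.498058 g/L; C(t) = C_ss + (C₀ − C_ss) e^(−a t).
C(46.72) = 0.498058 + (-0.498058)·e^(−0.0576289·46.72) = 0.498058 + (-0.498058)·0.0677167 = 0.464331 g/L.

0.4643 g/L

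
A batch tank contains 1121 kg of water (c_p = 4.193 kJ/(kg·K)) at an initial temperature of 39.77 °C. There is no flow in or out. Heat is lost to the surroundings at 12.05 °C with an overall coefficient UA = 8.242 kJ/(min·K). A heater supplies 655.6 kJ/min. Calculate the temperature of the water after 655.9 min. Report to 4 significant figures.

M c_p dT/dt = −UA(T − T_amb) + Q̇.
dT/dt = (T_ss − T)/τ with T_ss = T_amb + Q̇/UA = 12.05 + 655.6/8.242 = 91.5938 °C, τ = M c_p/UA = 1121·4.193/8.242 = 570.293 min.
Solution: T(t) = T_ss + (T₀ − T_ss) e^(−t/τ).
T(655.9) = 91.5938 + (-51.8238)·0.316602 = 75.1863 °C.

75.19 °C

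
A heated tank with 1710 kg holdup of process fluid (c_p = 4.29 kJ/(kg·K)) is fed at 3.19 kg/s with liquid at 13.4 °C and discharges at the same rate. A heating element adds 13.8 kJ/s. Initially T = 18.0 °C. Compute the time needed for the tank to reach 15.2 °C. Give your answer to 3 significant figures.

M c_p dT/dt = ṁ c_p (T_in − T) + Q̇.
τ = M/ṁ = 536.05 s; T_ss = T_in + Q̇/(ṁ c_p) = 14.408 °C.
T(t) = T_ss + (T₀ − T_ss) e^(−t/τ). Set T = 15.2:
e^(−t/τ) = (15.2 − 14.408)/(18.0 − 14.408) = 0.22040
t = −536.05 · ln(0.22040) = 810.66 s.

811 s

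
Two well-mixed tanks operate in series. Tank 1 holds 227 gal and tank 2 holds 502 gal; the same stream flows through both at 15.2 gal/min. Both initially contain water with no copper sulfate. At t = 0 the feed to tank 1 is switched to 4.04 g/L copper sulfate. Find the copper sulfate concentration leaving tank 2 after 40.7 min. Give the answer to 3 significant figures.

Species balance on tank i: dCᵢ/dt = (Cᵢ₋₁ − Cᵢ)/τᵢ with τᵢ = Vᵢ/Q.
τ₁ = 227/15.2 = 14.934 min; τ₂ = 502/15.2 = 33.026 min.
Tank 1: C₁ = C_in(1 − e^(−t/τ₁)). Tank 2 (τ₁ ≠ τ₂): C₂ = C_in[1 − (τ₁ e^(−t/τ₁) − τ₂ e^(−t/τ₂))/(τ₁ − τ₂)].
At t = 40.7: e^(−t/τ₁) = 0.065527, e^(−t/τ₂) = 0.29161.
C₂ = 4.04·[1 − (14.934·0.065527 − 33.026·0.29161)/(-18.092)] = 4.04·0.52178 = 2.1080 g/L.

2.11 g/L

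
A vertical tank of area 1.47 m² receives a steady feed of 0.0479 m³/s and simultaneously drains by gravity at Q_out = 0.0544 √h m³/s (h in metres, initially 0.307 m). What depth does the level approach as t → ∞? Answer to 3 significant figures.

0.775 m

A dh/dt = Q_in − 0.0544 √h. Steady state requires inflow = outflow:
Q_in = 0.0544 √h_ss ⇒ √h_ss = 0.0479/0.0544 = 0.88051.
h_ss = 0.88051² = 0.77531 m. (Since h₀ = 0.307 m < h_ss, the level will rise toward this value.)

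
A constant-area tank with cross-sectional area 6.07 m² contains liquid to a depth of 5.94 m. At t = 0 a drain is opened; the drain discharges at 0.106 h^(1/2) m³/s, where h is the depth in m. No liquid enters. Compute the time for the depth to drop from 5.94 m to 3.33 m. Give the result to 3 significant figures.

Unsteady balance on liquid volume: A dh/dt = −0.106 √h.
∫ h^(−1/2) dh = −(0.106/A) ∫ dt, giving 2√h = 2√h₀ − (0.106/A) t.
t = 2A(√h₀ − √h)/0.106 = 2·6.07·(√5.94 − √3.33)/0.106
  = 12.140 × (2.4372 − 1.8248) / 0.106 = 70.135 s.

70.1 s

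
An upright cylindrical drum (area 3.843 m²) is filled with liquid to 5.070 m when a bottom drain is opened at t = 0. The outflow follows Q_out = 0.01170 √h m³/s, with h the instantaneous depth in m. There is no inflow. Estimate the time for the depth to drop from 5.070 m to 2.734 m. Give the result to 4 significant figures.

A dh/dt = −Q_out = −0.01170 √h.
This is separable: 2 d(√h)/dt = −0.01170/A, so √h = √h₀ − (0.01170/(2A)) t.
t = 2A(√h₀ − √h)/0.01170 = 2·3.843·(√5.070 − √2.734)/0.01170
  = 7.68600 × (2.25167 − 1.65348) / 0.01170 = 392.961 s.

393.0 s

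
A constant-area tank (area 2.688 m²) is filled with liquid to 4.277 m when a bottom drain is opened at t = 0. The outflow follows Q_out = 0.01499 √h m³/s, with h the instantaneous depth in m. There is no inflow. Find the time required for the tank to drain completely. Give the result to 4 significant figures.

Mass balance (ρ constant): A dh/dt = −0.01499 √h.
∫ h^(−1/2) dh = −(0.01499/A) ∫ dt, giving 2√h = 2√h₀ − (0.01499/A) t.
Tank is empty when √h = 0: t_empty = 2A√h₀/0.01499.
t_empty = 2·2.688·√4.277/0.01499 = 5.37600·2.06809/0.01499 = 741.698 s.

741.7 s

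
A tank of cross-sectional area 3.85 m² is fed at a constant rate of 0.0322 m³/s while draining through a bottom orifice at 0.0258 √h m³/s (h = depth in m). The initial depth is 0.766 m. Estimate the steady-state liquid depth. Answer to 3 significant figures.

1.56 m

Accumulation of liquid (constant cross-section A): A dh/dt = Q_in − 0.0258 √h. At steady state dh/dt = 0:
Q_in = 0.0258 √h_ss ⇒ √h_ss = 0.0322/0.0258 = 1.2481.
h_ss = 1.2481² = 1.5577 m. (Since h₀ = 0.766 m < h_ss, the level will rise toward this value.)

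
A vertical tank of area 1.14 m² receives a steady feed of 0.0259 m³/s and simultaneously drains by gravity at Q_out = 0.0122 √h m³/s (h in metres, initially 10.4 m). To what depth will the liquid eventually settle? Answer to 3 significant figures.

Unsteady balance on liquid volume: A dh/dt = Q_in − 0.0122 √h. At steady state dh/dt = 0:
Q_in = 0.0122 √h_ss ⇒ √h_ss = 0.0259/0.0122 = 2.1230.
h_ss = 2.1230² = 4.5069 m. (Since h₀ = 10.4 m > h_ss, the level will fall toward this value.)

4.51 m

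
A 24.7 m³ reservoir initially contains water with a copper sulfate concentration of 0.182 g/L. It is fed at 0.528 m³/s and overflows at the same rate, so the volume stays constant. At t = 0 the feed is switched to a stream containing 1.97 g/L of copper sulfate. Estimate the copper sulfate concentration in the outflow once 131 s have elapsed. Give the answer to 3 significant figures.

Accumulation = in − out for the solute gives V dC/dt = Q(C_in − C).
Rewrite as dC/dt + C/τ = C_in/τ, τ = V/Q = 46.780 s.
C approaches C_in exponentially: C(t) = C_in + (C₀ − C_in) e^(−t/τ).
C(131) = 1.97 + (0.182 − 1.97)·e^(−131/46.780) = 1.97 + (-1.7880)·0.060790 = 1.8613 g/L.

1.86 g/L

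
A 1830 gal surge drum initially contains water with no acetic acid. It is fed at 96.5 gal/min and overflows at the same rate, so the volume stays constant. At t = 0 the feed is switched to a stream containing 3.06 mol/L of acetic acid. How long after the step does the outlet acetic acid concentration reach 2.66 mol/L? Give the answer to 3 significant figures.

38.6 min

Species balance: V dC/dt = Q(C_in − C) ⇒ τ = V/Q = 18.964 min.
C(t) = C_in + (C₀ − C_in) e^(−t/τ). Set C = 2.66 and solve for t:
e^(−t/τ) = (C − C_in)/(C₀ − C_in) = (2.66 − 3.06)/(0 − 3.06) = 0.13072
t = −τ ln(…) = 18.964 × 2.0347 = 38.586 min.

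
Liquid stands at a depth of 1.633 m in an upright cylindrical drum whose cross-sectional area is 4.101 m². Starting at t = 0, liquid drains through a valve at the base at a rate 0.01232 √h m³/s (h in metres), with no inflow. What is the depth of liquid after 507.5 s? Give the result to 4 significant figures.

With no inflow, A dh/dt = −0.01232 √h.
∫ h^(−1/2) dh = −(0.01232/A) ∫ dt, giving 2√h = 2√h₀ − (0.01232/A) t.
√h = √1.633 − 0.01232·507.5/(2·4.101) = 1.27789 − 0.762302 = 0.515587.
h = 0.515587² = 0.265830 m.

0.2658 m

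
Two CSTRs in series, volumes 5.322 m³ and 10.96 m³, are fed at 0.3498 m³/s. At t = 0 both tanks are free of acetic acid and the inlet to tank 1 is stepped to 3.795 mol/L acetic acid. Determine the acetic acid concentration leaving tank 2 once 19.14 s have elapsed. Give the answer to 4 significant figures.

Species balance on tank i: dCᵢ/dt = (Cᵢ₋₁ − Cᵢ)/τᵢ with τᵢ = Vᵢ/Q.
τ₁ = 5.322/0.3498 = 15.2144 s; τ₂ = 10.96/0.3498 = 31.3322 s.
Tank 1: C₁ = C_in(1 − e^(−t/τ₁)). Tank 2 (τ₁ ≠ τ₂): C₂ = C_in[1 − (τ₁ e^(−t/τ₁) − τ₂ e^(−t/τ₂))/(τ₁ − τ₂)].
At t = 19.14: e^(−t/τ₁) = 0.284217, e^(−t/τ₂) = 0.542877.
C₂ = 3.795·[1 − (15.2144·0.284217 − 31.3322·0.542877)/(-16.1178)] = 3.795·0.212961 = 0.808187 mol/L.

0.8082 mol/L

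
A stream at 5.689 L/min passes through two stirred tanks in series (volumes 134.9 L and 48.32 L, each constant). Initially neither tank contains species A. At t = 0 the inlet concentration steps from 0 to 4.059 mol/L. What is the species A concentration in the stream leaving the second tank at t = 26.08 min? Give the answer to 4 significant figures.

Species balance on tank i: dCᵢ/dt = (Cᵢ₋₁ − Cᵢ)/τᵢ with τᵢ = Vᵢ/Q.
τ₁ = 134.9/5.689 = 23.7124 min; τ₂ = 48.32/5.689 = 8.49358 min.
Tank 1: C₁ = C_in(1 − e^(−t/τ₁)). Tank 2 (τ₁ ≠ τ₂): C₂ = C_in[1 − (τ₁ e^(−t/τ₁) − τ₂ e^(−t/τ₂))/(τ₁ − τ₂)].
At t = 26.08: e^(−t/τ₁) = 0.332923, e^(−t/τ₂) = 0.0463955.
C₂ = 4.059·[1 − (23.7124·0.332923 − 8.49358·0.0463955)/(15.2188)] = 4.059·0.507168 = 2.05859 mol/L.

2.059 mol/L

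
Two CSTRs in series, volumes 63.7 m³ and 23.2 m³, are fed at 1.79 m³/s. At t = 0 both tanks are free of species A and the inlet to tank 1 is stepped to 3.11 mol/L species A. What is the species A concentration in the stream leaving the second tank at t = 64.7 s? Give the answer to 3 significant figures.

Species balance on tank i: dCᵢ/dt = (Cᵢ₋₁ − Cᵢ)/τᵢ with τᵢ = Vᵢ/Q.
τ₁ = 63.7/1.79 = 35.587 s; τ₂ = 23.2/1.79 = 12.961 s.
Tank 1: C₁ = C_in(1 − e^(−t/τ₁)). Tank 2 (τ₁ ≠ τ₂): C₂ = C_in[1 − (τ₁ e^(−t/τ₁) − τ₂ e^(−t/τ₂))/(τ₁ − τ₂)].
At t = 64.7: e^(−t/τ₁) = 0.16233, e^(−t/τ₂) = 0.0067925.
C₂ = 3.11·[1 − (35.587·0.16233 − 12.961·0.0067925)/(22.626)] = 3.11·0.74857 = 2.3280 mol/L.

2.33 mol/L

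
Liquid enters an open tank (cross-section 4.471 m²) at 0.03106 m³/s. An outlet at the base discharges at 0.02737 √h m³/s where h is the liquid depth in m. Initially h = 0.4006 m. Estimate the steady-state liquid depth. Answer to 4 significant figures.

Level balance: A dh/dt = 0.03106 − 0.02737 √h. Setting dh/dt = 0:
Q_in = 0.02737 √h_ss ⇒ √h_ss = 0.03106/0.02737 = 1.13482.
h_ss = 1.13482² = 1.28781 m. (Since h₀ = 0.4006 m < h_ss, the level will rise toward this value.)

1.288 m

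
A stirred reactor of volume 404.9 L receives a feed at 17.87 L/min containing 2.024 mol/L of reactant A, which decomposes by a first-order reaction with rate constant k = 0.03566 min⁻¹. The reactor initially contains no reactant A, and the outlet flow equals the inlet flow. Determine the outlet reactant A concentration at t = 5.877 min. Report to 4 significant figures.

0.4191 mol/L

V dC/dt = Q(C_in − C) − k V C.
This is linear with rate a = Q/V + k = 0.0797944 min⁻¹.
C_ss = Q C_in/(Q + kV) = 1.11948 mol/L; C(t) = C_ss + (C₀ − C_ss) e^(−a t).
C(5.877) = 1.11948 + (-1.11948)·e^(−0.0797944·5.877) = 1.11948 + (-1.11948)·0.625658 = 0.419067 mol/L.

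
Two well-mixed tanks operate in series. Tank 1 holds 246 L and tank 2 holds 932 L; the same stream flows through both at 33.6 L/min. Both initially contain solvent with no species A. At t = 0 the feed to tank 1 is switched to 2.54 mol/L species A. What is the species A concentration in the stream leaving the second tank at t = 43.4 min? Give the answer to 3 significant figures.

Each tank obeys Vᵢ dCᵢ/dt = Q(Cᵢ₋₁ − Cᵢ), so τᵢ = Vᵢ/Q.
τ₁ = 246/33.6 = 7.3214 min; τ₂ = 932/33.6 = 27.738 min.
Tank 1: C₁ = C_in(1 − e^(−t/τ₁)). Tank 2 (τ₁ ≠ τ₂): C₂ = C_in[1 − (τ₁ e^(−t/τ₁) − τ₂ e^(−t/τ₂))/(τ₁ − τ₂)].
At t = 43.4: e^(−t/τ₁) = 0.0026643, e^(−t/τ₂) = 0.20916.
C₂ = 2.54·[1 − (7.3214·0.0026643 − 27.738·0.20916)/(-20.417)] = 2.54·0.71678 = 1.8206 mol/L.

1.82 mol/L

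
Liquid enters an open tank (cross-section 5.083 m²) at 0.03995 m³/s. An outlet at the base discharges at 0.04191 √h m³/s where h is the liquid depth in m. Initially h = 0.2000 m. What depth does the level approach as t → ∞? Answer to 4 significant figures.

0.9087 m

A dh/dt = Q_in − 0.04191 √h. Steady state requires inflow = outflow:
Q_in = 0.04191 √h_ss ⇒ √h_ss = 0.03995/0.04191 = 0.953233.
h_ss = 0.953233² = 0.908653 m. (Since h₀ = 0.2000 m < h_ss, the level will rise toward this value.)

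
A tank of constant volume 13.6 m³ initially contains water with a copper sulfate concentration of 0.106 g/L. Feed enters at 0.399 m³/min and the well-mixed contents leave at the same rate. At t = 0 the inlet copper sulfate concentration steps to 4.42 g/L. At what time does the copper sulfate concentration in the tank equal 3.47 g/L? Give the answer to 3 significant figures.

Species balance: V dC/dt = Q(C_in − C) ⇒ τ = V/Q = 34.085 min.
C(t) = C_in + (C₀ − C_in) e^(−t/τ). Set C = 3.47 and solve for t:
e^(−t/τ) = (C − C_in)/(C₀ − C_in) = (3.47 − 4.42)/(0.106 − 4.42) = 0.22021
t = −τ ln(…) = 34.085 × 1.5132 = 51.576 min.

51.6 min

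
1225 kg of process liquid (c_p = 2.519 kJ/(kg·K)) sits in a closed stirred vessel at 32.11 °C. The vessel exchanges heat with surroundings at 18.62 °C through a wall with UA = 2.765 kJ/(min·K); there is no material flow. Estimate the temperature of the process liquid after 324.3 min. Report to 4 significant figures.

28.71 °C

Lumped-capacitance energy balance: M c_p dT/dt = UA(T_amb − T).
dT/dt = (T_ss − T)/τ with T_ss = T_amb = 18.6200 °C, τ = M c_p/UA = 1225·2.519/2.765 = 1116.01 min.
Integrating: T(t) = T_ss + (T₀ − T_ss) e^(−t/τ).
T(324.3) = 18.6200 + (13.4900)·0.747824 = 28.7081 °C.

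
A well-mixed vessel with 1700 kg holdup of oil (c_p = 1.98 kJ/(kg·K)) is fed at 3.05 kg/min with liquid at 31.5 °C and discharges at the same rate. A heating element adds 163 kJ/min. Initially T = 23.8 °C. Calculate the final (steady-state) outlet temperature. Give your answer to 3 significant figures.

58.5 °C

M c_p dT/dt = ṁ c_p (T_in − T) + Q̇.
At steady state dT/dt = 0 ⇒ T_ss = T_in + Q̇/(ṁ c_p) = 31.5 + 163/(3.05·1.98) = 58.491 °C.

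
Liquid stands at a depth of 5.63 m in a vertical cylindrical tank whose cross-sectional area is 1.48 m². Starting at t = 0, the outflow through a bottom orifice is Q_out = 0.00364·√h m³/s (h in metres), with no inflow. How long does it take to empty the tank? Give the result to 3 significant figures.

1930 s

With no inflow, A dh/dt = −0.00364 √h.
∫ h^(−1/2) dh = −(0.00364/A) ∫ dt, giving 2√h = 2√h₀ − (0.00364/A) t.
Tank is empty when √h = 0: t_empty = 2A√h₀/0.00364.
t_empty = 2·1.48·√5.63/0.00364 = 2.9600·2.3728/0.00364 = 1929.5 s.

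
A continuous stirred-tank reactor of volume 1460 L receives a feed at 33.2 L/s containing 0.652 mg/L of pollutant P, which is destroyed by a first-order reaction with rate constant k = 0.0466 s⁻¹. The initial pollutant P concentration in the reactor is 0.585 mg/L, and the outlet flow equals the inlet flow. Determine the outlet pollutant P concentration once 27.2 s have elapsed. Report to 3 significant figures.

0.270 mg/L

Accumulation = in − out − consumed: V dC/dt = Q C_in − Q C − k V C.
This is linear with rate a = Q/V + k = 0.069340 s⁻¹.
C_ss = Q C_in/(Q + kV) = 0.21382 mg/L; C(t) = C_ss + (C₀ − C_ss) e^(−a t).
C(27.2) = 0.21382 + (0.37118)·e^(−0.069340·27.2) = 0.21382 + (0.37118)·0.15167 = 0.27012 mg/L.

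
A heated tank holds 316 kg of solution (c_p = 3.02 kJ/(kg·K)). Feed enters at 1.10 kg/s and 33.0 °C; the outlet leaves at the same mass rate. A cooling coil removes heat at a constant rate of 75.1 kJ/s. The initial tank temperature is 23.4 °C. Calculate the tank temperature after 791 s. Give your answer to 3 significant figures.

Energy balance: M c_p dT/dt = ṁ c_p (T_in − T) − 75.1.
Rearrange: dT/dt = (T_ss − T)/τ with τ = M/ṁ = 287.27 s and T_ss = T_in − Q̇/(ṁ c_p) = 10.393 °C.
This is linear first-order; T(t) = T_ss + (T₀ − T_ss) e^(−t/τ).
T(791) = 10.393 + (13.007)·e^(−791/287.27) = 10.393 + (13.007)·0.063706 = 11.222 °C.

11.2 °C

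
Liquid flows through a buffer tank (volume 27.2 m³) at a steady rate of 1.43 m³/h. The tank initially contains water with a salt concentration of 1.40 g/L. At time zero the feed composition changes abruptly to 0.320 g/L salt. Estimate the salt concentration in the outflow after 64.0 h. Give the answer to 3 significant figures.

0.357 g/L

Transient balance on the dissolved component: V dC/dt = Q(C_in − C).
Time constant τ = V/Q = 27.2/1.43 = 19.021 h.
Integrating: C(t) = C_in + (C₀ − C_in) e^(−t/τ).
C(64.0) = 0.320 + (1.40 − 0.320)·e^(−64.0/19.021) = 0.320 + (1.0800)·0.034572 = 0.35734 g/L.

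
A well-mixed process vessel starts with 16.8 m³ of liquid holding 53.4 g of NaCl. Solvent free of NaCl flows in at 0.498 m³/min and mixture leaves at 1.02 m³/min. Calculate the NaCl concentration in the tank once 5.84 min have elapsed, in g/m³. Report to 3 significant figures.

2.63 g/m³

Let m(t) be the amount of NaCl. Volume: V(t) = V₀ + (Q_in − Q_out) t = 16.8 − 0.52200 t; V(5.84) = 13.752 m³.
Species balance (pure solvent in): dm/dt = −Q_out · m/V(t).
Separate: dm/m = −Q_out dt/V(t) ⇒ ln(m/m₀) = −(Q_out/(Q_in−Q_out)) ln(V/V₀).
m = m₀ (V₀/V)^(Q_out/(Q_in−Q_out)) = 53.4 × (16.8/13.752)^(-1.9540) = 36.110 g.
C = m/V = 36.110/13.752 = 2.6259 g/m³.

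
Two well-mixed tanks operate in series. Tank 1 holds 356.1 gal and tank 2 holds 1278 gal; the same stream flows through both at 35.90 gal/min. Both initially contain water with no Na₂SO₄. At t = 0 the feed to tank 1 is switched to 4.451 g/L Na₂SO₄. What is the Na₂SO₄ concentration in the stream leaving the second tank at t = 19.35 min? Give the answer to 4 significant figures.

1.112 g/L

Each tank obeys Vᵢ dCᵢ/dt = Q(Cᵢ₋₁ − Cᵢ), so τᵢ = Vᵢ/Q.
τ₁ = 356.1/35.90 = 9.91922 min; τ₂ = 1278/35.90 = 35.5989 min.
Solving the cascade with C₁(0)=C₂(0)=0 gives C₂(t) = C_in[1 − (τ₁ e^(−t/τ₁) − τ₂ e^(−t/τ₂))/(τ₁ − τ₂)].
At t = 19.35: e^(−t/τ₁) = 0.142166, e^(−t/τ₂) = 0.580679.
C₂ = 4.451·[1 − (9.91922·0.142166 − 35.5989·0.580679)/(-25.6797)] = 4.451·0.249937 = 1.11247 g/L.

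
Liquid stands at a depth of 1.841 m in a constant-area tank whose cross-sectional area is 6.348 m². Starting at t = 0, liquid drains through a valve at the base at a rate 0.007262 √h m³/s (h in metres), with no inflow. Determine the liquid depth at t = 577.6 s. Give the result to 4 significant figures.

1.054 m

With no inflow, A dh/dt = −0.007262 √h.
Separate and integrate: 2(√h − √h₀) = −(0.007262/A) t.
√h = √1.841 − 0.007262·577.6/(2·6.348) = 1.35683 − 0.330382 = 1.02645.
h = 1.02645² = 1.05360 m.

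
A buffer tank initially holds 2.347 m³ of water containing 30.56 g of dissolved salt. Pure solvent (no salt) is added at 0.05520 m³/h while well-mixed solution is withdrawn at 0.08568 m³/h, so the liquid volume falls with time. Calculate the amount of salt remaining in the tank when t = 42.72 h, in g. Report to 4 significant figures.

Let m(t) be the amount of salt. Volume: V(t) = V₀ + (Q_in − Q_out) t = 2.347 − 0.0304800 t; V(42.72) = 1.04489 m³.
No salt enters, so dm/dt = −Q_out · (m/V).
dm/m = −Q_out dt/(V₀ − 0.0304800 t); integrating gives ln(m/m₀) = −(Q_out/(Q_in−Q_out)) ln(V/V₀).
m = m₀ (V₀/V)^(Q_out/(Q_in−Q_out)) = 30.56 × (2.347/1.04489)^(-2.81102) = 3.14228 g.

3.142 g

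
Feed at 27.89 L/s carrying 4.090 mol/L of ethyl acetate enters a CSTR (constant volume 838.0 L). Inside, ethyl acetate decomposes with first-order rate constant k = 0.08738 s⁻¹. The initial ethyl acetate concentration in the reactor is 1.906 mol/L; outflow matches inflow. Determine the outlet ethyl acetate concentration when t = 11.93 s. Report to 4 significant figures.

1.313 mol/L

Species balance: V dC/dt = Q C_in − Q C − k V C.
This is linear with rate a = Q/V + k = 0.120662 s⁻¹.
C_ss = Q C_in/(Q + kV) = 1.12813 mol/L; C(t) = C_ss + (C₀ − C_ss) e^(−a t).
C(11.93) = 1.12813 + (0.777871)·e^(−0.120662·11.93) = 1.12813 + (0.777871)·0.237048 = 1.31252 mol/L.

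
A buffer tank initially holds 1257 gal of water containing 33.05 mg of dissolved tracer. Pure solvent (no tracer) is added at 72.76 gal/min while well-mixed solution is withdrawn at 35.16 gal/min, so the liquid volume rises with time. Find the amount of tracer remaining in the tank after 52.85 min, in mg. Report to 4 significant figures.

13.62 mg

Let m(t) be the amount of tracer. Volume: V(t) = V₀ + (Q_in − Q_out) t = 1257 + 37.6000 t; V(52.85) = 3244.16 gal.
Species balance (pure solvent in): dm/dt = −Q_out · m/V(t).
dm/m = −Q_out dt/(V₀ + 37.6000 t); integrating gives ln(m/m₀) = −(Q_out/(Q_in−Q_out)) ln(V/V₀).
m = m₀ (V₀/V)^(Q_out/(Q_in−Q_out)) = 33.05 × (1257/3244.16)^(0.935106) = 13.6184 mg.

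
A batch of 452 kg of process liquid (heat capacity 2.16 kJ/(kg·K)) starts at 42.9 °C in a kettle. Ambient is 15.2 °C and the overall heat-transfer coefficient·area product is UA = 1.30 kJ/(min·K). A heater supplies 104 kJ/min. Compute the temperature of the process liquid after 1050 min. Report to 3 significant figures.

Heat balance on the well-mixed liquid: M c_p dT/dt = −UA(T − T_amb) + Q̇.
dT/dt = (T_ss − T)/τ with T_ss = T_amb + Q̇/UA = 15.2 + 104/1.30 = 95.200 °C, τ = M c_p/UA = 452·2.16/1.30 = 751.02 min.
T approaches T_ss exponentially: T(t) = T_ss + (T₀ − T_ss) e^(−t/τ).
T(1050) = 95.200 + (-52.300)·0.24706 = 82.279 °C.

82.3 °C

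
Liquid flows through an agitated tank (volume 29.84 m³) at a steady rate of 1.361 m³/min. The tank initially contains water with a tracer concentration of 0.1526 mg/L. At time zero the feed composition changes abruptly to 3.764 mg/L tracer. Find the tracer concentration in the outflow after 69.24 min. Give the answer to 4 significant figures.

Accumulation = in − out for the solute gives V dC/dt = Q(C_in − C).
Rewrite as dC/dt + C/τ = C_in/τ, τ = V/Q = 21.9251 min.
C approaches C_in exponentially: C(t) = C_in + (C₀ − C_in) e^(−t/τ).
C(69.24) = 3.764 + (0.1526 − 3.764)·e^(−69.24/21.9251) = 3.764 + (-3.61140)·0.0425094 = 3.61048 mg/L.

3.610 mg/L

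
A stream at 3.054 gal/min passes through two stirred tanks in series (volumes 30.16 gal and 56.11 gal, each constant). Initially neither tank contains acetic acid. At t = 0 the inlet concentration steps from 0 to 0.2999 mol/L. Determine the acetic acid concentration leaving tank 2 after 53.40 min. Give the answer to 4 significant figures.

Species balance on tank i: dCᵢ/dt = (Cᵢ₋₁ − Cᵢ)/τᵢ with τᵢ = Vᵢ/Q.
τ₁ = 30.16/3.054 = 9.87557 min; τ₂ = 56.11/3.054 = 18.3726 min.
Tank 1: C₁ = C_in(1 − e^(−t/τ₁)). Tank 2 (τ₁ ≠ τ₂): C₂ = C_in[1 − (τ₁ e^(−t/τ₁) − τ₂ e^(−t/τ₂))/(τ₁ − τ₂)].
At t = 53.40: e^(−t/τ₁) = 0.00448381, e^(−t/τ₂) = 0.0546668.
C₂ = 0.2999·[1 − (9.87557·0.00448381 − 18.3726·0.0546668)/(-8.49705)] = 0.2999·0.887009 = 0.266014 mol/L.

0.2660 mol/L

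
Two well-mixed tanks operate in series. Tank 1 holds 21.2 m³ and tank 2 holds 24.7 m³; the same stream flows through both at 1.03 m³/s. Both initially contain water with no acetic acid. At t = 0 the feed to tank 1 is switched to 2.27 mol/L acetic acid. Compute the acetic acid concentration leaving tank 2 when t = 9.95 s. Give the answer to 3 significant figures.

0.170 mol/L

Each tank obeys Vᵢ dCᵢ/dt = Q(Cᵢ₋₁ − Cᵢ), so τᵢ = Vᵢ/Q.
τ₁ = 21.2/1.03 = 20.583 s; τ₂ = 24.7/1.03 = 23.981 s.
Solving the cascade with C₁(0)=C₂(0)=0 gives C₂(t) = C_in[1 − (τ₁ e^(−t/τ₁) − τ₂ e^(−t/τ₂))/(τ₁ − τ₂)].
At t = 9.95: e^(−t/τ₁) = 0.61667, e^(−t/τ₂) = 0.66039.
C₂ = 2.27·[1 − (20.583·0.61667 − 23.981·0.66039)/(-3.3981)] = 2.27·0.074771 = 0.16973 mol/L.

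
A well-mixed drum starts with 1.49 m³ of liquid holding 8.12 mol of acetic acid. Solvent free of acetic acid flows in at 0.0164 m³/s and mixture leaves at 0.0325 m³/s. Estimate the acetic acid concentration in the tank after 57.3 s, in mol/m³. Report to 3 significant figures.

2.04 mol/m³

Total volume: dV/dt = Q_in − Q_out = -0.016100 m³/s, so V(t) = 1.49 − 0.016100 t and V(57.3) = 0.56747 m³.
Species balance (pure solvent in): dm/dt = −Q_out · m/V(t).
dm/m = −Q_out dt/(V₀ − 0.016100 t); integrating gives ln(m/m₀) = −(Q_out/(Q_in−Q_out)) ln(V/V₀).
m = m₀ (V₀/V)^(Q_out/(Q_in−Q_out)) = 8.12 × (1.49/0.56747)^(-2.0186) = 1.1568 mol.
C = m/V = 1.1568/0.56747 = 2.0385 mol/m³.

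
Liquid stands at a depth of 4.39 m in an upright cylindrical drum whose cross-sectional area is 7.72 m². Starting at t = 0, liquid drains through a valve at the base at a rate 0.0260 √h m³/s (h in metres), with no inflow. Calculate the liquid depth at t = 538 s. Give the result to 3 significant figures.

1.41 m

A dh/dt = −Q_out = −0.0260 √h.
Separate and integrate: 2(√h − √h₀) = −(0.0260/A) t.
√h = √4.39 − 0.0260·538/(2·7.72) = 2.0952 − 0.90596 = 1.1893.
h = 1.1893² = 1.4144 m.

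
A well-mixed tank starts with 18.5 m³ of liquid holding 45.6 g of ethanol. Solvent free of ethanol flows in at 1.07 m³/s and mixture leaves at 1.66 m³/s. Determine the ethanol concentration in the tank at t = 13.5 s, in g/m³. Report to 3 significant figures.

Let m(t) be the amount of ethanol. Volume: V(t) = V₀ + (Q_in − Q_out) t = 18.5 − 0.59000 t; V(13.5) = 10.535 m³.
Species balance (pure solvent in): dm/dt = −Q_out · m/V(t).
Separate: dm/m = −Q_out dt/V(t) ⇒ ln(m/m₀) = −(Q_out/(Q_in−Q_out)) ln(V/V₀).
m = m₀ (V₀/V)^(Q_out/(Q_in−Q_out)) = 45.6 × (18.5/10.535)^(-2.8136) = 9.3529 g.
C = m/V = 9.3529/10.535 = 0.88779 g/m³.

0.888 g/m³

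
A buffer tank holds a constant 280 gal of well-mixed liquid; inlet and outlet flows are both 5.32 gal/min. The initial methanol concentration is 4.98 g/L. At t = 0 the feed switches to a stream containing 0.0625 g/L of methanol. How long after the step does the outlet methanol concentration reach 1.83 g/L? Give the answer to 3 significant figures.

53.9 min

Species balance: V dC/dt = Q(C_in − C) ⇒ τ = V/Q = 52.632 min.
C(t) = C_in + (C₀ − C_in) e^(−t/τ). Set C = 1.83 and solve for t:
e^(−t/τ) = (C − C_in)/(C₀ − C_in) = (1.83 − 0.0625)/(4.98 − 0.0625) = 0.35943
t = −τ ln(…) = 52.632 × 1.0232 = 53.854 min.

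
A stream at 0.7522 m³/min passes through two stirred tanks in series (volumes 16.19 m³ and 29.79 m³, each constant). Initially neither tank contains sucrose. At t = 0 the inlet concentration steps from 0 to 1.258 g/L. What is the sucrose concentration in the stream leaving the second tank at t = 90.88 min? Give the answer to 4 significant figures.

1.002 g/L

Each tank obeys Vᵢ dCᵢ/dt = Q(Cᵢ₋₁ − Cᵢ), so τᵢ = Vᵢ/Q.
τ₁ = 16.19/0.7522 = 21.5235 min; τ₂ = 29.79/0.7522 = 39.6038 min.
Tank 1: C₁ = C_in(1 − e^(−t/τ₁)). Tank 2 (τ₁ ≠ τ₂): C₂ = C_in[1 − (τ₁ e^(−t/τ₁) − τ₂ e^(−t/τ₂))/(τ₁ − τ₂)].
At t = 90.88: e^(−t/τ₁) = 0.0146641, e^(−t/τ₂) = 0.100789.
C₂ = 1.258·[1 − (21.5235·0.0146641 − 39.6038·0.100789)/(-18.0803)] = 1.258·0.796685 = 1.00223 g/L.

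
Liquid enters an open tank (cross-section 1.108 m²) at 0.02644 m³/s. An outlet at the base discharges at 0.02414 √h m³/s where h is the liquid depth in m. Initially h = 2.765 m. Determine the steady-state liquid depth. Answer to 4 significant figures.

Volume balance on the tank: A dh/dt = Q_in − 0.02414 √h. At steady state dh/dt = 0:
Q_in = 0.02414 √h_ss ⇒ √h_ss = 0.02644/0.02414 = 1.09528.
h_ss = 1.09528² = 1.19963 m. (Since h₀ = 2.765 m > h_ss, the level will fall toward this value.)

1.200 m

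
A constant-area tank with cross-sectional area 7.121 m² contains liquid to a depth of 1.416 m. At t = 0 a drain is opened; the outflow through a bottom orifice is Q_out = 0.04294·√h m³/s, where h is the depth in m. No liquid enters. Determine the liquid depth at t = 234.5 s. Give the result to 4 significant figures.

0.2332 m

Accumulation of liquid (constant cross-section A): A dh/dt = −0.04294 √h.
Separate and integrate: 2(√h − √h₀) = −(0.04294/A) t.
√h = √1.416 − 0.04294·234.5/(2·7.121) = 1.18996 − 0.707024 = 0.482934.
h = 0.482934² = 0.233226 m.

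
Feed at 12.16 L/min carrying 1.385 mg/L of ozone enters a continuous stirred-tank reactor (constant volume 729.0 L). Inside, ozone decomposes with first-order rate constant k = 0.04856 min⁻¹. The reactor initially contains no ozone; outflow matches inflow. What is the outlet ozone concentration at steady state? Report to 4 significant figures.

0.3541 mg/L

Accumulation = in − out − consumed: V dC/dt = Q C_in − Q C − k V C.
At steady state: 0 = Q C_in − (Q + kV) C_ss, so C_ss = Q C_in/(Q + kV).
C_ss = 12.16·1.385/(12.16 + 0.04856·729.0) = 16.8416/47.5602 = 0.354111 mg/L.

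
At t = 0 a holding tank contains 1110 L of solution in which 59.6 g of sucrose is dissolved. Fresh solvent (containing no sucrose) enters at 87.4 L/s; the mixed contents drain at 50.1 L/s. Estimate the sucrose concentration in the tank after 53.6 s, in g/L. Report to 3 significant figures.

0.00481 g/L

Total volume: dV/dt = Q_in − Q_out = 37.300 L/s, so V(t) = 1110 + 37.300 t and V(53.6) = 3109.3 L.
Solute balance: dm/dt = 0 − Q_out C = −Q_out m/V(t).
dm/m = −Q_out dt/(V₀ + 37.300 t); integrating gives ln(m/m₀) = −(Q_out/(Q_in−Q_out)) ln(V/V₀).
m = m₀ (V₀/V)^(Q_out/(Q_in−Q_out)) = 59.6 × (1110/3109.3)^(1.3432) = 14.942 g.
C = m/V = 14.942/3109.3 = 0.0048055 g/L.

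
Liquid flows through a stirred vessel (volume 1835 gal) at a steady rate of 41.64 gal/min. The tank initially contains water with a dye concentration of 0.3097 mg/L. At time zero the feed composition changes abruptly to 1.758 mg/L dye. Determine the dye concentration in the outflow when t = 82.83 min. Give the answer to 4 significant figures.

1.537 mg/L

Unsteady species balance (constant V, well mixed): V dC/dt = Q(C_in − C).
So dC/dt = (C_in − C)/τ with τ = V/Q = 1835/41.64 = 44.0682 min.
Solution: C(t) = C_in + (C₀ − C_in) e^(−t/τ).
C(82.83) = 1.758 + (0.3097 − 1.758)·e^(−82.83/44.0682) = 1.758 + (-1.44830)·0.152653 = 1.53691 mg/L.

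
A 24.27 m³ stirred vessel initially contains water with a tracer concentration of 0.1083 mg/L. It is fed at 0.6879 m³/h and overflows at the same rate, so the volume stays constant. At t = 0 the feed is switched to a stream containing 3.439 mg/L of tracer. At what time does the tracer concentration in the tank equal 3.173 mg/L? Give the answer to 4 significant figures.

Accumulation = in − out for the solute gives V dC/dt = Q(C_in − C), so τ = V/Q = 35.2813 h.
C(t) = C_in + (C₀ − C_in) e^(−t/τ). Set C = 3.173 and solve for t:
e^(−t/τ) = (C − C_in)/(C₀ − C_in) = (3.173 − 3.439)/(0.1083 − 3.439) = 0.0798631
t = −τ ln(…) = 35.2813 × 2.52744 = 89.1714 h.

89.17 h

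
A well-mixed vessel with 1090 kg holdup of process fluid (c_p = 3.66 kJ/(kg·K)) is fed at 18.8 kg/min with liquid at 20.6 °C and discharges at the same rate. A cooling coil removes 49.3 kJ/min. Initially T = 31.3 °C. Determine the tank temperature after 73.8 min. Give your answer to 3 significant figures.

M c_p dT/dt = ṁ c_p (T_in − T) − Q̇.
τ = M/ṁ = 57.979 min; T_ss = T_in − Q̇/(ṁ c_p) = 20.6 − 49.3/(18.8·3.66) = 19.884 °C.
Integrating: T(t) = T_ss + (T₀ − T_ss) e^(−t/τ).
T(73.8) = 19.884 + (11.416)·e^(−73.8/57.979) = 19.884 + (11.416)·0.28002 = 23.080 °C.

23.1 °C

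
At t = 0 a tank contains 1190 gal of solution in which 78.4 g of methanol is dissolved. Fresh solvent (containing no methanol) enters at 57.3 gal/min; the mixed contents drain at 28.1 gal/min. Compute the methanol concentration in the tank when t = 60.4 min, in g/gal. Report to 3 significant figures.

Total volume: dV/dt = Q_in − Q_out = 29.200 gal/min, so V(t) = 1190 + 29.200 t and V(60.4) = 2953.7 gal.
No methanol enters, so dm/dt = −Q_out · (m/V).
Separate: dm/m = −Q_out dt/V(t) ⇒ ln(m/m₀) = −(Q_out/(Q_in−Q_out)) ln(V/V₀).
m = m₀ (V₀/V)^(Q_out/(Q_in−Q_out)) = 78.4 × (1190/2953.7)^(0.96233) = 32.687 g.
C = m/V = 32.687/2953.7 = 0.011066 g/gal.

0.0111 g/gal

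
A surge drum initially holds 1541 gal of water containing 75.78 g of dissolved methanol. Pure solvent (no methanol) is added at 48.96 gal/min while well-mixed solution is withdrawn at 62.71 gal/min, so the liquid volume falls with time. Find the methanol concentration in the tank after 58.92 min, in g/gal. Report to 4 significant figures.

Let m(t) be the amount of methanol. Volume: V(t) = V₀ + (Q_in − Q_out) t = 1541 − 13.7500 t; V(58.92) = 730.850 gal.
No methanol enters, so dm/dt = −Q_out · (m/V).
Separate: dm/m = −Q_out dt/V(t) ⇒ ln(m/m₀) = −(Q_out/(Q_in−Q_out)) ln(V/V₀).
m = m₀ (V₀/V)^(Q_out/(Q_in−Q_out)) = 75.78 × (1541/730.850)^(-4.56073) = 2.52346 g.
C = m/V = 2.52346/730.850 = 0.00345277 g/gal.

0.003453 g/gal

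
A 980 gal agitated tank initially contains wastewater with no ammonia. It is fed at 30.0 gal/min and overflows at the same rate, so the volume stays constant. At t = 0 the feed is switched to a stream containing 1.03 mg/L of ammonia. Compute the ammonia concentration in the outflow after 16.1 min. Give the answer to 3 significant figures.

Species balance on the tank: V dC/dt = Q(C_in − C).
Time constant τ = V/Q = 980/30.0 = 32.667 min.
C approaches C_in exponentially: C(t) = C_in + (C₀ − C_in) e^(−t/τ).
C(16.1) = 1.03 + (0 − 1.03)·e^(−16.1/32.667) = 1.03 + (-1.0300)·0.61088 = 0.40080 mg/L.

0.401 mg/L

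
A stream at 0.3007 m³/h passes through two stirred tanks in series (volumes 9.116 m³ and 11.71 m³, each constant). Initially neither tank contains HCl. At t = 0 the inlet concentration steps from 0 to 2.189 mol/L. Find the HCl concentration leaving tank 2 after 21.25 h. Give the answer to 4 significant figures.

Time constants: τᵢ = Vᵢ/Q for each well-mixed tank.
τ₁ = 9.116/0.3007 = 30.3159 h; τ₂ = 11.71/0.3007 = 38.9425 h.
Solving the cascade with C₁(0)=C₂(0)=0 gives C₂(t) = C_in[1 − (τ₁ e^(−t/τ₁) − τ₂ e^(−t/τ₂))/(τ₁ − τ₂)].
At t = 21.25: e^(−t/τ₁) = 0.496113, e^(−t/τ₂) = 0.579449.
C₂ = 2.189·[1 − (30.3159·0.496113 − 38.9425·0.579449)/(-8.62654)] = 2.189·0.127684 = 0.279500 mol/L.

0.2795 mol/L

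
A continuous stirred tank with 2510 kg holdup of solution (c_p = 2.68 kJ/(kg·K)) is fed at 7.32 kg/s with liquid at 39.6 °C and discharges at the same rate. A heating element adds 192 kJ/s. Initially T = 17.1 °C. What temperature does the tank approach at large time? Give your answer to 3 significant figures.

M c_p dT/dt = ṁ c_p (T_in − T) + Q̇.
At steady state dT/dt = 0 ⇒ T_ss = T_in + Q̇/(ṁ c_p) = 39.6 + 192/(7.32·2.68) = 49.387 °C.

49.4 °C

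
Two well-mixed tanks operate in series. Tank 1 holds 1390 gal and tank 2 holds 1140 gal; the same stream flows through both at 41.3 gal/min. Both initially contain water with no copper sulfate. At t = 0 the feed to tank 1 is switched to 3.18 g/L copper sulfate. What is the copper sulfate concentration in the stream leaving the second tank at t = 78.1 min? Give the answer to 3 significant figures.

Time constants: τᵢ = Vᵢ/Q for each well-mixed tank.
τ₁ = 1390/41.3 = 33.656 min; τ₂ = 1140/41.3 = 27.603 min.
Tank 1: C₁ = C_in(1 − e^(−t/τ₁)). Tank 2 (τ₁ ≠ τ₂): C₂ = C_in[1 − (τ₁ e^(−t/τ₁) − τ₂ e^(−t/τ₂))/(τ₁ − τ₂)].
At t = 78.1: e^(−t/τ₁) = 0.098222, e^(−t/τ₂) = 0.059048.
C₂ = 3.18·[1 − (33.656·0.098222 − 27.603·0.059048)/(6.0533)] = 3.18·0.72314 = 2.2996 g/L.

2.30 g/L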